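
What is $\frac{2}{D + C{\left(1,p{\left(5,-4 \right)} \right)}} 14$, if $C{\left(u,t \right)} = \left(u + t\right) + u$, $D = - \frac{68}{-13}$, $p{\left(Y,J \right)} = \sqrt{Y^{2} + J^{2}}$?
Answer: $\frac{34216}{1907} - \frac{4732 \sqrt{41}}{1907} \approx 2.0537$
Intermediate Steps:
$p{\left(Y,J \right)} = \sqrt{J^{2} + Y^{2}}$
$D = \frac{68}{13}$ ($D = \left(-68\right) \left(- \frac{1}{13}\right) = \frac{68}{13} \approx 5.2308$)
$C{\left(u,t \right)} = t + 2 u$ ($C{\left(u,t \right)} = \left(t + u\right) + u = t + 2 u$)
$\frac{2}{D + C{\left(1,p{\left(5,-4 \right)} \right)}} 14 = \frac{2}{\frac{68}{13} + \left(\sqrt{\left(-4\right)^{2} + 5^{2}} + 2 \cdot 1\right)} 14 = \frac{2}{\frac{68}{13} + \left(\sqrt{16 + 25} + 2\right)} 14 = \frac{2}{\frac{68}{13} + \left(\sqrt{41} + 2\right)} 14 = \frac{2}{\frac{68}{13} + \left(2 + \sqrt{41}\right)} 14 = \frac{2}{\frac{94}{13} + \sqrt{41}} \cdot 14 = \frac{28}{\frac{94}{13} + \sqrt{41}}$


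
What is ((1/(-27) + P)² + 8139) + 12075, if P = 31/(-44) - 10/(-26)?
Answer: 4821415780273/238517136 ≈ 20214.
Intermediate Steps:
P = -183/572 (P = 31*(-1/44) - 10*(-1/26) = -31/44 + 5/13 = -183/572 ≈ -0.31993)
((1/(-27) + P)² + 8139) + 12075 = ((1/(-27) - 183/572)² + 8139) + 12075 = ((-1/27 - 183/572)² + 8139) + 12075 = ((-5513/15444)² + 8139) + 12075 = (30393169/238517136 + 8139) + 12075 = 1941321363073/238517136 + 12075 = 4821415780273/238517136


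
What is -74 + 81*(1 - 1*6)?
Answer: -479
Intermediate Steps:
-74 + 81*(1 - 1*6) = -74 + 81*(1 - 6) = -74 + 81*(-5) = -74 - 405 = -479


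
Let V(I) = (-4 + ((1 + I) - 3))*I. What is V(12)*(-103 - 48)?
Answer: -10872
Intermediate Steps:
V(I) = I*(-6 + I) (V(I) = (-4 + (-2 + I))*I = (-6 + I)*I = I*(-6 + I))
V(12)*(-103 - 48) = (12*(-6 + 12))*(-103 - 48) = (12*6)*(-151) = 72*(-151) = -10872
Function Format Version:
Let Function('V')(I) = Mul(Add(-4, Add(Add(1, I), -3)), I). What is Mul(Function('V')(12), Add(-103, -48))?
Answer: -10872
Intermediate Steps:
Function('V')(I) = Mul(I, Add(-6, I)) (Function('V')(I) = Mul(Add(-4, Add(-2, I)), I) = Mul(Add(-6, I), I) = Mul(I, Add(-6, I)))
Mul(Function('V')(12), Add(-103, -48)) = Mul(Mul(12, Add(-6, 12)), Add(-103, -48)) = Mul(Mul(12, 6), -151) = Mul(72, -151) = -10872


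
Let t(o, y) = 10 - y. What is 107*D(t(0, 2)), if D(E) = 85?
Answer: 9095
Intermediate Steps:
107*D(t(0, 2)) = 107*85 = 9095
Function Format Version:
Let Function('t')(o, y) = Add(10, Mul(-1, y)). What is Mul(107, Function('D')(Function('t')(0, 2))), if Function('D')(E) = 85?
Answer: 9095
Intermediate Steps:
Mul(107, Function('D')(Function('t')(0, 2))) = Mul(107, 85) = 9095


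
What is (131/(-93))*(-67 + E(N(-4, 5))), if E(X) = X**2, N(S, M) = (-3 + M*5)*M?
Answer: -525441/31 ≈ -16950.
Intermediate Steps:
N(S, M) = M*(-3 + 5*M) (N(S, M) = (-3 + 5*M)*M = M*(-3 + 5*M))
(131/(-93))*(-67 + E(N(-4, 5))) = (131/(-93))*(-67 + (5*(-3 + 5*5))**2) = (131*(-1/93))*(-67 + (5*(-3 + 25))**2) = -131*(-67 + (5*22)**2)/93 = -131*(-67 + 110**2)/93 = -131*(-67 + 12100)/93 = -131/93*12033 = -525441/31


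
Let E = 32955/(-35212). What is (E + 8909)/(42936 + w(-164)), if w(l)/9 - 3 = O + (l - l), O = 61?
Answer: 313670753/1532144544 ≈ 0.20473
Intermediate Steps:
w(l) = 576 (w(l) = 27 + 9*(61 + (l - l)) = 27 + 9*(61 + 0) = 27 + 9*61 = 27 + 549 = 576)
E = -32955/35212 (E = 32955*(-1/35212) = -32955/35212 ≈ -0.93590)
(E + 8909)/(42936 + w(-164)) = (-32955/35212 + 8909)/(42936 + 576) = (313670753/35212)/43512 = (313670753/35212)*(1/43512) = 313670753/1532144544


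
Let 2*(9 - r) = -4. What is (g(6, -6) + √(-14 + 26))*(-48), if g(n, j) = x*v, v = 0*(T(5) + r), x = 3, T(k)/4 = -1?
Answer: -96*√3 ≈ -166.28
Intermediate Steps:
r = 11 (r = 9 - ½*(-4) = 9 + 2 = 11)
T(k) = -4 (T(k) = 4*(-1) = -4)
v = 0 (v = 0*(-4 + 11) = 0*7 = 0)
g(n, j) = 0 (g(n, j) = 3*0 = 0)
(g(6, -6) + √(-14 + 26))*(-48) = (0 + √(-14 + 26))*(-48) = (0 + √12)*(-48) = (0 + 2*√3)*(-48) = (2*√3)*(-48) = -96*√3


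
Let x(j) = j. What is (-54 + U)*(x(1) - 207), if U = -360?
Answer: 85284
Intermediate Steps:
(-54 + U)*(x(1) - 207) = (-54 - 360)*(1 - 207) = -414*(-206) = 85284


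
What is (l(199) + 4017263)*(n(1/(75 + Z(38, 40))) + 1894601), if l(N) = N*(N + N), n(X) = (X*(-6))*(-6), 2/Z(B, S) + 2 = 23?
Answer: 147462204336215/19 ≈ 7.7612e+12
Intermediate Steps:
Z(B, S) = 2/21 (Z(B, S) = 2/(-2 + 23) = 2/21)
n(X) = 36*X (n(X) = -6*X*(-6) = 36*X)
l(N) = 2*N**2 (l(N) = N*(2*N) = 2*N**2)
(l(199) + 4017263)*(n(1/(75 + Z(38, 40))) + 1894601) = (2*199**2 + 4017263)*(36/(75 + 2/21) + 1894601) = (2*39601 + 4017263)*(36/(1577/21) + 1894601) = (79202 + 4017263)*(36*(21/1577) + 1894601) = 4096465*(756/1577 + 1894601) = 4096465*(2987786533/1577) = 147462204336215/19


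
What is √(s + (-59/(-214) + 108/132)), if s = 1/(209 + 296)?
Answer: √1548645153330/1188770 ≈ 1.0468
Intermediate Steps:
s = 1/505 ≈ 0.0019802
√(s + (-59/(-214) + 108/132)) = √(1/505 + (-59/(-214) + 108/132)) = √(1/505 + (-59*(-1/214) + 108*(1/132))) = √(1/505 + (59/214 + 9/11)) = √(1/505 + 2575/2354) = √(1302729/1188770) = √1548645153330/1188770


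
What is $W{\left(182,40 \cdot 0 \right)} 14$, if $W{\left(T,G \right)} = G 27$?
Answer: $0$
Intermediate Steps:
$W{\left(T,G \right)} = 27 G$
$W{\left(182,40 \cdot 0 \right)} 14 = 27 \cdot 40 \cdot 0 \cdot 14 = 27 \cdot 0 \cdot 14 = 0 \cdot 14 = 0$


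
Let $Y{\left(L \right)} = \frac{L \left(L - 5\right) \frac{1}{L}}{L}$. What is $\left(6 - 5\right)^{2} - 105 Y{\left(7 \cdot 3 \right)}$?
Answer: $-79$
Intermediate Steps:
$Y{\left(L \right)} = \frac{-5 + L}{L}$ ($Y{\left(L \right)} = \frac{L \left(-5 + L\right) \frac{1}{L}}{L} = \frac{-5 + L}{L}$)
$\left(6 - 5\right)^{2} - 105 Y{\left(7 \cdot 3 \right)} = \left(6 - 5\right)^{2} - 105 \frac{-5 + 7 \cdot 3}{7 \cdot 3} = 1^{2} - 105 \frac{-5 + 21}{21} = 1 - 105 \cdot \frac{1}{21} \cdot 16 = 1 - 80 = -79$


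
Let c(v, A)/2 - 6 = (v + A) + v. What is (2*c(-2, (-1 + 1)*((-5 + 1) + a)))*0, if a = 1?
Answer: 0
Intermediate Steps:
c(v, A) = 12 + 2*A + 4*v (c(v, A) = 12 + 2*((v + A) + v) = 12 + 2*((A + v) + v) = 12 + 2*(A + 2*v) = 12 + (2*A + 4*v) = 12 + 2*A + 4*v)
(2*c(-2, (-1 + 1)*((-5 + 1) + a)))*0 = (2*(12 + 2*((-1 + 1)*((-5 + 1) + 1)) + 4*(-2)))*0 = (2*(12 + 2*(0*(-4 + 1)) - 8))*0 = (2*(12 + 2*(0*(-3)) - 8))*0 = (2*(12 + 2*0 - 8))*0 = (2*(12 + 0 - 8))*0 = (2*4)*0 = 8*0 = 0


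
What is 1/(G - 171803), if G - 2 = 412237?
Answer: 1/240436 ≈ 4.1591e-6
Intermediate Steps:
G = 412239 (G = 2 + 412237 = 412239)
1/(G - 171803) = 1/(412239 - 171803) = 1/240436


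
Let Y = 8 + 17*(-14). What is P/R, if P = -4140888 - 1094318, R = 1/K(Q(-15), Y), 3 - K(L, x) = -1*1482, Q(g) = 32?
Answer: -7774280910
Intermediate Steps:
Y = -230 (Y = 8 - 238 = -230)
K(L, x) = 1485 (K(L, x) = 3 - (-1)*1482 = 3 - 1*(-1482) = 3 + 1482 = 1485)
R = 1/1485 ≈ 0.00067340
P = -5235206
P/R = -5235206/1/1485 = -5235206*1485 = -7774280910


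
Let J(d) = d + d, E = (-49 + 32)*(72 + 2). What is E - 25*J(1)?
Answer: -1308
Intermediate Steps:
E = -1258 (E = -17*74 = -1258)
J(d) = 2*d
E - 25*J(1) = -1258 - 50 = -1308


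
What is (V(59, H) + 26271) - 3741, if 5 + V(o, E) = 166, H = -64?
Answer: 22691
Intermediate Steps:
V(o, E) = 161 (V(o, E) = -5 + 166 = 161)
(V(59, H) + 26271) - 3741 = (161 + 26271) - 3741 = 26432 - 3741 = 22691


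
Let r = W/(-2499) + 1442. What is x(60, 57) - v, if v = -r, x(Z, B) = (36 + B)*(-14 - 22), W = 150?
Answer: -1587748/833 ≈ -1906.1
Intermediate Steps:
x(Z, B) = -1296 - 36*B (x(Z, B) = (36 + B)*(-36) = -1296 - 36*B)
r = 1201136/833 (r = 150/(-2499) + 1442 = 150*(-1/2499) + 1442 = -50/833 + 1442 = 1201136/833 ≈ 1441.9)
v = -1201136/833 (v = -1*1201136/833 = -1201136/833 ≈ -1441.9)
x(60, 57) - v = (-1296 - 36*57) - 1*(-1201136/833) = (-1296 - 2052) + 1201136/833 = -3348 + 1201136/833 = -1587748/833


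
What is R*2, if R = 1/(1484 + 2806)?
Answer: 1/2145 ≈ 0.00046620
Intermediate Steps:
R = 1/4290 ≈ 0.00023310
R*2 = (1/4290)*2 = 1/2145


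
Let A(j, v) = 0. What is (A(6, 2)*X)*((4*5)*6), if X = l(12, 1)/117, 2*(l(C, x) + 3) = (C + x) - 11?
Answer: 0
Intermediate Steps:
l(C, x) = -17/2 + C/2 + x/2 (l(C, x) = -3 + ((C + x) - 11)/2 = -3 + (-11 + C + x)/2 = -3 + (-11/2 + C/2 + x/2) = -17/2 + C/2 + x/2)
X = -2/117 (X = (-17/2 + (1/2)*12 + (1/2)*1)/117 = (-17/2 + 6 + 1/2)*(1/117) = -2*1/117 = -2/117 ≈ -0.017094)
(A(6, 2)*X)*((4*5)*6) = (0*(-2/117))*((4*5)*6) = 0*(20*6) = 0*120 = 0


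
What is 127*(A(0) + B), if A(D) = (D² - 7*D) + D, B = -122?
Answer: -15494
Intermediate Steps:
A(D) = D² - 6*D
127*(A(0) + B) = 127*(0*(-6 + 0) - 122) = 127*(0*(-6) - 122) = 127*(0 - 122) = 127*(-122) = -15494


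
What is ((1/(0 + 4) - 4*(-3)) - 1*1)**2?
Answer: 2025/16 ≈ 126.56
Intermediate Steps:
((1/(0 + 4) - 4*(-3)) - 1*1)**2 = ((1/4 + 12) - 1)**2 = (49/4 - 1)**2 = (45/4)**2 = 2025/16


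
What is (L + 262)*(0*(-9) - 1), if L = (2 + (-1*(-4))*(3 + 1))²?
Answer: -586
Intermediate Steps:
L = 324 (L = (2 + 4*4)² = (2 + 16)² = 18² = 324)
(L + 262)*(0*(-9) - 1) = (324 + 262)*(0*(-9) - 1) = 586*(0 - 1) = 586*(-1) = -586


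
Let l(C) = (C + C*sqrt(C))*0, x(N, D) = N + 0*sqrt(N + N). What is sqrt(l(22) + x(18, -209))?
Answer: 3*sqrt(2) ≈ 4.2426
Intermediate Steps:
x(N, D) = N (x(N, D) = N + 0*sqrt(2*N) = N + 0*(sqrt(2)*sqrt(N)) = N + 0 = N)
l(C) = 0 (l(C) = (C + C**(3/2))*0 = 0)
sqrt(l(22) + x(18, -209)) = sqrt(0 + 18) = sqrt(18) = 3*sqrt(2)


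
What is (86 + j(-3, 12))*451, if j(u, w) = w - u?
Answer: 45551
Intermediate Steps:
(86 + j(-3, 12))*451 = (86 + (12 - 1*(-3)))*451 = (86 + (12 + 3))*451 = (86 + 15)*451 = 101*451 = 45551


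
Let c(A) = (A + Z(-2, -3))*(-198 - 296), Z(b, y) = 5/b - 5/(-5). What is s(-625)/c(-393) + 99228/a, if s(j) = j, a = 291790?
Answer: 9577740787/28432455285 ≈ 0.33686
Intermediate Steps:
Z(b, y) = 1 + 5/b (Z(b, y) = 5/b - 5*(-⅕) = 5/b + 1 = 1 + 5/b)
c(A) = 741 - 494*A (c(A) = (A + (5 - 2)/(-2))*(-198 - 296) = (A - ½*3)*(-494) = (A - 3/2)*(-494) = (-3/2 + A)*(-494) = 741 - 494*A)
s(-625)/c(-393) + 99228/a = -625/(741 - 494*(-393)) + 99228/291790 = -625/(741 + 194142) + 99228*(1/291790) = -625/194883 + 49614/145895 = 9577740787/28432455285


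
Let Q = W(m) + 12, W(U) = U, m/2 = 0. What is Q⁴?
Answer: 20736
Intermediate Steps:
m = 0 (m = 2*0 = 0)
Q = 12 (Q = 0 + 12 = 12)
Q⁴ = 12⁴ = 20736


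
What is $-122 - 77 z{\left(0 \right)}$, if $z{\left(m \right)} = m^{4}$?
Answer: $-122$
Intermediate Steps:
$-122 - 77 z{\left(0 \right)} = -122 - 77 \cdot 0^{4} = -122 - 0 = -122 + 0 = -122$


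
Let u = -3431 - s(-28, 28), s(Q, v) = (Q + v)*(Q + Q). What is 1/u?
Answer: -1/3431 ≈ -0.00029146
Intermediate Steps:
s(Q, v) = 2*Q*(Q + v) (s(Q, v) = (Q + v)*(2*Q) = 2*Q*(Q + v))
u = -3431 (u = -3431 - 2*(-28)*(-28 + 28) = -3431 - 2*(-28)*0 = -3431 - 1*0 = -3431 + 0 = -3431)
1/u = 1/(-3431) = -1/3431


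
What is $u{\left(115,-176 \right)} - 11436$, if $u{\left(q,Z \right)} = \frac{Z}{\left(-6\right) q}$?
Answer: $- \frac{3945332}{345} \approx -11436.0$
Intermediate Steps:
$u{\left(q,Z \right)} = - \frac{Z}{6 q}$ ($u{\left(q,Z \right)} = Z \left(- \frac{1}{6 q}\right) = - \frac{Z}{6 q}$)
$u{\left(115,-176 \right)} - 11436 = \left(- \frac{1}{6}\right) \left(-176\right) \frac{1}{115} - 11436 = \frac{88}{345} - 11436 = - \frac{3945332}{345}$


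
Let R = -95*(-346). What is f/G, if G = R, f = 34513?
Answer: 34513/32870 ≈ 1.0500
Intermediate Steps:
R = 32870 (R = -1*(-32870) = 32870)
G = 32870
f/G = 34513/32870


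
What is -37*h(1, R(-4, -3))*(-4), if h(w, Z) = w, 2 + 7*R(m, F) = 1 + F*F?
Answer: 148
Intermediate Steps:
R(m, F) = -1/7 + F**2/7 (R(m, F) = -2/7 + (1 + F*F)/7 = -2/7 + (1 + F**2)/7 = -2/7 + (1/7 + F**2/7) = -1/7 + F**2/7)
-37*h(1, R(-4, -3))*(-4) = -37*1*(-4) = -37*(-4) = -1*(-148) = 148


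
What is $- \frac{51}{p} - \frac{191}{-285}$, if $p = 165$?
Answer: $\frac{1132}{3135} \approx 0.36108$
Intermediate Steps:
$- \frac{51}{p} - \frac{191}{-285} = - \frac{51}{165} - \frac{191}{-285} = \left(-51\right) \frac{1}{165} - - \frac{191}{285} = - \frac{17}{55} + \frac{191}{285} = \frac{1132}{3135}$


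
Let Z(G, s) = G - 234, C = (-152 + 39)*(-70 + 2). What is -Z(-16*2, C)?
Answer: 266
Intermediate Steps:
C = 7684 (C = -113*(-68) = 7684)
Z(G, s) = -234 + G
-Z(-16*2, C) = -(-234 - 16*2) = -(-234 - 32) = -1*(-266) = 266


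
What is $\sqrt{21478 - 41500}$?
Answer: $i \sqrt{20022} \approx 141.5 i$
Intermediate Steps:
$\sqrt{21478 - 41500} = \sqrt{-20022} = i \sqrt{20022}$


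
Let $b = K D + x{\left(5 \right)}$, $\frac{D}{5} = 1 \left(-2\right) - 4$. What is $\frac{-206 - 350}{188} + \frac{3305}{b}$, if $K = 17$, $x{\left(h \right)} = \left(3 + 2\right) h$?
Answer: $- \frac{44550}{4559} \approx -9.7719$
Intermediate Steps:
$x{\left(h \right)} = 5 h$
$D = -30$ ($D = 5 \left(1 \left(-2\right) - 4\right) = 5 \left(-2 - 4\right) = 5 \left(-6\right) = -30$)
$b = -485$ ($b = 17 \left(-30\right) + 5 \cdot 5 = -510 + 25 = -485$)
$\frac{-206 - 350}{188} + \frac{3305}{b} = \frac{-206 - 350}{188} + \frac{3305}{-485} = \left(-206 - 350\right) \frac{1}{188} + 3305 \left(- \frac{1}{485}\right) = \left(-556\right) \frac{1}{188} - \frac{661}{97} = - \frac{139}{47} - \frac{661}{97} = - \frac{44550}{4559}$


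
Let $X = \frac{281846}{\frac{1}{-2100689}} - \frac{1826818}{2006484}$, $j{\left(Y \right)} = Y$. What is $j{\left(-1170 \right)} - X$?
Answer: $\frac{593990284228440617}{1003242} \approx 5.9207 \cdot 10^{11}$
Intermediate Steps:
$X = - \frac{593990285402233757}{1003242}$ ($X = \frac{281846}{- \frac{1}{2100689}} - \frac{913409}{1003242} = 281846 \left(-2100689\right) - \frac{913409}{1003242} = -592070791894 - \frac{913409}{1003242} = - \frac{593990285402233757}{1003242} \approx -5.9207 \cdot 10^{11}$)
$j{\left(-1170 \right)} - X = -1170 - - \frac{593990285402233757}{1003242} = -1170 + \frac{593990285402233757}{1003242} = \frac{593990284228440617}{1003242}$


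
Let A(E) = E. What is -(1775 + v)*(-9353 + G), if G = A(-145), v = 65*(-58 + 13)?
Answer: -10922700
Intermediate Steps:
v = -2925 (v = 65*(-45) = -2925)
G = -145
-(1775 + v)*(-9353 + G) = -(1775 - 2925)*(-9353 - 145) = -(-1150)*(-9498) = -1*10922700 = -10922700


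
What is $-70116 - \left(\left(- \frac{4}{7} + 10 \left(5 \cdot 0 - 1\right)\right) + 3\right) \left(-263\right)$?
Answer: $- \frac{504751}{7} \approx -72107.0$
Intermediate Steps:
$-70116 - \left(\left(- \frac{4}{7} + 10 \left(5 \cdot 0 - 1\right)\right) + 3\right) \left(-263\right) = -70116 - \left(\left(\left(-4\right) \frac{1}{7} + 10 \left(0 - 1\right)\right) + 3\right) \left(-263\right) = -70116 - \left(\left(- \frac{4}{7} + 10 \left(-1\right)\right) + 3\right) \left(-263\right) = -70116 - \left(\left(- \frac{4}{7} - 10\right) + 3\right) \left(-263\right) = -70116 - \left(- \frac{74}{7} + 3\right) \left(-263\right) = -70116 - \left(- \frac{53}{7}\right) \left(-263\right) = -70116 - \frac{13939}{7} = - \frac{504751}{7}$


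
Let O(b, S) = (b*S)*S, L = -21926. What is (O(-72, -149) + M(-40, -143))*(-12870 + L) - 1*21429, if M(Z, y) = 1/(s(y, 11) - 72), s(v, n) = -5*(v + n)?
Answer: 8176200302902/147 ≈ 5.5620e+10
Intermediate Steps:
s(v, n) = -5*n - 5*v (s(v, n) = -5*(n + v) = -5*n - 5*v)
O(b, S) = b*S**2 (O(b, S) = (S*b)*S = b*S**2)
M(Z, y) = 1/(-127 - 5*y) (M(Z, y) = 1/((-5*11 - 5*y) - 72) = 1/((-55 - 5*y) - 72) = 1/(-127 - 5*y))
(O(-72, -149) + M(-40, -143))*(-12870 + L) - 1*21429 = (-72*(-149)**2 - 1/(127 + 5*(-143)))*(-12870 - 21926) - 1*21429 = (-72*22201 - 1/(127 - 715))*(-34796) - 21429 = (-1598472 - 1/(-588))*(-34796) - 21429 = (-1598472 - 1*(-1/588))*(-34796) - 21429 = (-1598472 + 1/588)*(-34796) - 21429 = -939901535/588*(-34796) - 21429 = 8176203452965/147 - 21429 = 8176200302902/147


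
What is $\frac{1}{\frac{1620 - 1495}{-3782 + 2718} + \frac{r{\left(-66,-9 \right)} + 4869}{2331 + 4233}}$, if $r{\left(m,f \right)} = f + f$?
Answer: $\frac{582008}{361747} \approx 1.6089$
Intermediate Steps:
$r{\left(m,f \right)} = 2 f$
$\frac{1}{\frac{1620 - 1495}{-3782 + 2718} + \frac{r{\left(-66,-9 \right)} + 4869}{2331 + 4233}} = \frac{1}{\frac{1620 - 1495}{-3782 + 2718} + \frac{2 \left(-9\right) + 4869}{2331 + 4233}} = \frac{1}{\frac{125}{-1064} + \frac{-18 + 4869}{6564}} = \frac{1}{125 \left(- \frac{1}{1064}\right) + 4851 \cdot \frac{1}{6564}} = \frac{1}{- \frac{125}{1064} + \frac{1617}{2188}} = \frac{1}{\frac{361747}{582008}} = \frac{582008}{361747}$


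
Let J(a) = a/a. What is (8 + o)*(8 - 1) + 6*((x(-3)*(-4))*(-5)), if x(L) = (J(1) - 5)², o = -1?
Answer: 1969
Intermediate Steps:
J(a) = 1
x(L) = 16 (x(L) = (1 - 5)² = (-4)² = 16)
(8 + o)*(8 - 1) + 6*((x(-3)*(-4))*(-5)) = (8 - 1)*(8 - 1) + 6*((16*(-4))*(-5)) = 7*7 + 6*(-64*(-5)) = 49 + 6*320 = 49 + 1920 = 1969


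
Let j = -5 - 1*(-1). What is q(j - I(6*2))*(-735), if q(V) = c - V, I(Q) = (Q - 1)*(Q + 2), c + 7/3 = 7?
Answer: -119560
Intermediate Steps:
c = 14/3 (c = -7/3 + 7 = 14/3 ≈ 4.6667)
I(Q) = (-1 + Q)*(2 + Q)
j = -4 (j = -5 + 1 = -4)
q(V) = 14/3 - V
q(j - I(6*2))*(-735) = (14/3 - (-4 - (-2 + 6*2 + (6*2)²)))*(-735) = (14/3 - (-4 - (-2 + 12 + 12²)))*(-735) = (14/3 - (-4 - (-2 + 12 + 144)))*(-735) = (14/3 - (-4 - 1*154))*(-735) = (14/3 - (-4 - 154))*(-735) = (14/3 - 1*(-158))*(-735) = (14/3 + 158)*(-735) = (488/3)*(-735) = -119560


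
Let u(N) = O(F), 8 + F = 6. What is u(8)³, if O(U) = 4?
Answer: 64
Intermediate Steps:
F = -2 (F = -8 + 6 = -2)
u(N) = 4
u(8)³ = 4³ = 64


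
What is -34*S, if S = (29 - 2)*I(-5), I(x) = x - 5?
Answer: 9180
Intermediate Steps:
I(x) = -5 + x
S = -270 (S = (29 - 2)*(-5 - 5) = 27*(-10) = -270)
-34*S = -34*(-270) = 9180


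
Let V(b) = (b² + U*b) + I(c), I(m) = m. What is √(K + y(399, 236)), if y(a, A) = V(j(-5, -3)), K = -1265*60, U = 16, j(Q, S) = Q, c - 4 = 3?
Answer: 2*I*√18987 ≈ 275.59*I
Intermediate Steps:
c = 7 (c = 4 + 3 = 7)
V(b) = 7 + b² + 16*b (V(b) = (b² + 16*b) + 7 = 7 + b² + 16*b)
K = -75900
y(a, A) = -48 (y(a, A) = 7 + (-5)² + 16*(-5) = 7 + 25 - 80 = -48)
√(K + y(399, 236)) = √(-75900 - 48) = √(-75948) = 2*I*√18987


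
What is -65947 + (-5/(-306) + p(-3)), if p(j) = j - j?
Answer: -20179777/306 ≈ -65947.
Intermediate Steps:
p(j) = 0
-65947 + (-5/(-306) + p(-3)) = -65947 + (-5/(-306) + 0) = -65947 + (-5*(-1/306) + 0) = -65947 + (5/306 + 0) = -65947 + 5/306 = -20179777/306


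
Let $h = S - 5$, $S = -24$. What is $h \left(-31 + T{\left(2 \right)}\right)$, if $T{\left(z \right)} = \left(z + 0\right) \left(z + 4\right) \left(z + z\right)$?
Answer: $-493$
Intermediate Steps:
$T{\left(z \right)} = 2 z^{2} \left(4 + z\right)$ ($T{\left(z \right)} = z \left(4 + z\right) 2 z = z 2 z \left(4 + z\right) = 2 z^{2} \left(4 + z\right)$)
$h = -29$ ($h = -24 - 5 = -29$)
$h \left(-31 + T{\left(2 \right)}\right) = - 29 \left(-31 + 2 \cdot 2^{2} \left(4 + 2\right)\right) = - 29 \left(-31 + 2 \cdot 4 \cdot 6\right) = - 29 \left(-31 + 48\right) = \left(-29\right) 17 = -493$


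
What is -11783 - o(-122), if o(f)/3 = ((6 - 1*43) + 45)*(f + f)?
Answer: -5927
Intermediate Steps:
o(f) = 48*f (o(f) = 3*(((6 - 1*43) + 45)*(f + f)) = 3*(((6 - 43) + 45)*(2*f)) = 3*((-37 + 45)*(2*f)) = 3*(8*(2*f)) = 3*(16*f) = 48*f)
-11783 - o(-122) = -11783 - 48*(-122) = -11783 - 1*(-5856) = -11783 + 5856 = -5927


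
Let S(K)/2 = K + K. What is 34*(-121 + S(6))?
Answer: -3298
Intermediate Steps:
S(K) = 4*K (S(K) = 2*(K + K) = 2*(2*K) = 4*K)
34*(-121 + S(6)) = 34*(-121 + 4*6) = 34*(-121 + 24) = 34*(-97) = -3298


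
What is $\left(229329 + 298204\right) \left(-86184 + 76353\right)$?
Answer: $-5186176923$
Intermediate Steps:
$\left(229329 + 298204\right) \left(-86184 + 76353\right) = 527533 \left(-9831\right) = -5186176923$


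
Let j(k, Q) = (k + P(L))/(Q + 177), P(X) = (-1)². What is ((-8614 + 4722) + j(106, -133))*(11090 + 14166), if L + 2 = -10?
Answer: -98234934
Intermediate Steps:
L = -12 (L = -2 - 10 = -12)
P(X) = 1
j(k, Q) = (1 + k)/(177 + Q) (j(k, Q) = (k + 1)/(Q + 177) = (1 + k)/(177 + Q))
((-8614 + 4722) + j(106, -133))*(11090 + 14166) = ((-8614 + 4722) + (1 + 106)/(177 - 133))*(11090 + 14166) = (-3892 + 107/44)*25256 = -171141/44*25256 = -98234934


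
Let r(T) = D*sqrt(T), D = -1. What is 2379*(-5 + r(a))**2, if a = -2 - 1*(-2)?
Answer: 59475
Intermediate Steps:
a = 0 (a = -2 + 2 = 0)
r(T) = -sqrt(T)
2379*(-5 + r(a))**2 = 2379*(-5 - sqrt(0))**2 = 2379*(-5 - 1*0)**2 = 2379*(-5 + 0)**2 = 2379*(-5)**2 = 2379*25 = 59475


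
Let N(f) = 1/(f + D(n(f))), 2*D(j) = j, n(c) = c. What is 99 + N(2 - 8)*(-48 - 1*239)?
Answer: 1178/9 ≈ 130.89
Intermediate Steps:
D(j) = j/2
N(f) = 2/(3*f) (N(f) = 1/(f + f/2) = 1/(3*f/2) = 2/(3*f))
99 + N(2 - 8)*(-48 - 1*239) = 99 + (2/(3*(2 - 8)))*(-48 - 1*239) = 99 + ((⅔)/(-6))*(-48 - 239) = 99 + ((⅔)*(-⅙))*(-287) = 99 - ⅑*(-287) = 99 + 287/9 = 1178/9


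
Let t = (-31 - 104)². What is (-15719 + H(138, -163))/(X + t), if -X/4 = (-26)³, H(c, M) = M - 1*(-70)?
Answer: -15812/88529 ≈ -0.17861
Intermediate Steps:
H(c, M) = 70 + M (H(c, M) = M + 70 = 70 + M)
X = 70304 (X = -4*(-26)³ = -4*(-17576) = 70304)
t = 18225 (t = (-135)² = 18225)
(-15719 + H(138, -163))/(X + t) = (-15719 + (70 - 163))/(70304 + 18225) = (-15719 - 93)/88529 = -15812*1/88529 = -15812/88529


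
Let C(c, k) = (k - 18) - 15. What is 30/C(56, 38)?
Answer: 6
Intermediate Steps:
C(c, k) = -33 + k (C(c, k) = (-18 + k) - 15 = -33 + k)
30/C(56, 38) = 30/(-33 + 38) = 30/5 = 30*(⅕) = 6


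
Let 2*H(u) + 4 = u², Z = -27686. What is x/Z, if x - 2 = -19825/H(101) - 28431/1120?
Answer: 311477627/316191839040 ≈ 0.00098509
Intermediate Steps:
H(u) = -2 + u²/2
x = -311477627/11420640 (x = 2 + (-19825/(-2 + (½)*101²) - 28431/1120) = 2 + (-19825/(-2 + (½)*10201) - 28431*1/1120) = 2 + (-19825/(-2 + 10201/2) - 28431/1120) = 2 + (-19825/10197/2 - 28431/1120) = 2 + (-19825*2/10197 - 28431/1120) = 2 + (-39650/10197 - 28431/1120) = 2 - 334318907/11420640 = -311477627/11420640 ≈ -27.273)
x/Z = -311477627/11420640/(-27686) = -311477627/11420640*(-1/27686) = 311477627/316191839040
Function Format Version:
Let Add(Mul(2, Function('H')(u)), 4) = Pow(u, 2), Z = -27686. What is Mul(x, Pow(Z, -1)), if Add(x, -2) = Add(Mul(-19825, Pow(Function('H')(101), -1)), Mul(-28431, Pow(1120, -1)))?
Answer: Rational(311477627, 316191839040) ≈ 0.00098509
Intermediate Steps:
Function('H')(u) = Add(-2, Mul(Rational(1, 2), Pow(u, 2)))
x = Rational(-311477627, 11420640) (x = Add(2, Add(Mul(-19825, Pow(Add(-2, Mul(Rational(1, 2), Pow(101, 2))), -1)), Mul(-28431, Pow(1120, -1)))) = Add(2, Add(Mul(-19825, Pow(Add(-2, Mul(Rational(1, 2), 10201)), -1)), Mul(-28431, Rational(1, 1120)))) = Add(2, Add(Mul(-19825, Pow(Add(-2, Rational(10201, 2)), -1)), Rational(-28431, 1120))) = Add(2, Add(Mul(-19825, Pow(Rational(10197, 2), -1)), Rational(-28431, 1120))) = Add(2, Add(Mul(-19825, Rational(2, 10197)), Rational(-28431, 1120))) = Add(2, Add(Rational(-39650, 10197), Rational(-28431, 1120))) = Add(2, Rational(-334318907, 11420640)) = Rational(-311477627, 11420640) ≈ -27.273)
Mul(x, Pow(Z, -1)) = Mul(Rational(-311477627, 11420640), Pow(-27686, -1)) = Mul(Rational(-311477627, 11420640), Rational(-1, 27686)) = Rational(311477627, 316191839040)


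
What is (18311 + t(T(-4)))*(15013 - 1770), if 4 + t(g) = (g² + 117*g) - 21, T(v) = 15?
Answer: 268382638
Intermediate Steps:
t(g) = -25 + g² + 117*g (t(g) = -4 + ((g² + 117*g) - 21) = -4 + (-21 + g² + 117*g) = -25 + g² + 117*g)
(18311 + t(T(-4)))*(15013 - 1770) = (18311 + (-25 + 15² + 117*15))*(15013 - 1770) = (18311 + (-25 + 225 + 1755))*13243 = (18311 + 1955)*13243 = 20266*13243 = 268382638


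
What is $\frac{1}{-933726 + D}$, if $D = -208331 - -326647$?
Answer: $- \frac{1}{815410} \approx -1.2264 \cdot 10^{-6}$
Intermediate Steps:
$D = 118316$ ($D = -208331 + 326647 = 118316$)
$\frac{1}{-933726 + D} = \frac{1}{-933726 + 118316} = \frac{1}{-815410} = - \frac{1}{815410}$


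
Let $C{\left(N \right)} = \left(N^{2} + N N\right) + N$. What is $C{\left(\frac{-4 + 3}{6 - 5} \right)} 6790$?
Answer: $6790$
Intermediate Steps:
$C{\left(N \right)} = N + 2 N^{2}$ ($C{\left(N \right)} = \left(N^{2} + N^{2}\right) + N = 2 N^{2} + N = N + 2 N^{2}$)
$C{\left(\frac{-4 + 3}{6 - 5} \right)} 6790 = \frac{-4 + 3}{6 - 5} \left(1 + 2 \frac{-4 + 3}{6 - 5}\right) 6790 = - 1^{-1} \left(1 + 2 \left(- 1^{-1}\right)\right) 6790 = \left(-1\right) 1 \left(1 + 2 \left(\left(-1\right) 1\right)\right) 6790 = - (1 + 2 \left(-1\right)) 6790 = - (1 - 2) 6790 = \left(-1\right) \left(-1\right) 6790 = 1 \cdot 6790 = 6790$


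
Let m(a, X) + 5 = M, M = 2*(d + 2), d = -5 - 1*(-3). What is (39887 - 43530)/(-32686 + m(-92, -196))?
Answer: 3643/32691 ≈ 0.11144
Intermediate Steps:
d = -2 (d = -5 + 3 = -2)
M = 0 (M = 2*(-2 + 2) = 2*0 = 0)
m(a, X) = -5 (m(a, X) = -5 + 0 = -5)
(39887 - 43530)/(-32686 + m(-92, -196)) = (39887 - 43530)/(-32686 - 5) = -3643/(-32691) = -3643*(-1/32691) = 3643/32691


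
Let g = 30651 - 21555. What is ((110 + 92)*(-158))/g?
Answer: -7979/2274 ≈ -3.5088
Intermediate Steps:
g = 9096
((110 + 92)*(-158))/g = ((110 + 92)*(-158))/9096 = (202*(-158))*(1/9096) = -31916*1/9096 = -7979/2274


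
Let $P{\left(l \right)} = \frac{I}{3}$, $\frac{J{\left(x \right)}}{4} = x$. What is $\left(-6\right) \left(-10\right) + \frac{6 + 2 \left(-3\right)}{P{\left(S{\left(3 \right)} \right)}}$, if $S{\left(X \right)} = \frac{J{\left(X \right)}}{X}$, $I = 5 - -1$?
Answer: $60$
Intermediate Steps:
$J{\left(x \right)} = 4 x$
$I = 6$ ($I = 5 + 1 = 6$)
$S{\left(X \right)} = 4$ ($S{\left(X \right)} = \frac{4 X}{X} = 4$)
$P{\left(l \right)} = 2$ ($P{\left(l \right)} = \frac{6}{3} = 6 \cdot \frac{1}{3} = 2$)
$\left(-6\right) \left(-10\right) + \frac{6 + 2 \left(-3\right)}{P{\left(S{\left(3 \right)} \right)}} = \left(-6\right) \left(-10\right) + \frac{6 + 2 \left(-3\right)}{2} = 60 + \left(6 - 6\right) \frac{1}{2} = 60 + 0 \cdot \frac{1}{2} = 60 + 0 = 60$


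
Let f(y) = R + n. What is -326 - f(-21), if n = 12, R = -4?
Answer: -334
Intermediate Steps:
f(y) = 8 (f(y) = -4 + 12 = 8)
-326 - f(-21) = -326 - 1*8 = -326 - 8 = -334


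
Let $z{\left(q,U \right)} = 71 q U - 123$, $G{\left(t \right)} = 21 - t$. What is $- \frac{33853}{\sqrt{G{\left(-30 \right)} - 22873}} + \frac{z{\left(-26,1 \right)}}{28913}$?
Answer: $- \frac{1969}{28913} + \frac{33853 i \sqrt{22822}}{22822} \approx -0.068101 + 224.09 i$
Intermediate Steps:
$z{\left(q,U \right)} = -123 + 71 U q$ ($z{\left(q,U \right)} = 71 U q - 123 = -123 + 71 U q$)
$- \frac{33853}{\sqrt{G{\left(-30 \right)} - 22873}} + \frac{z{\left(-26,1 \right)}}{28913} = - \frac{33853}{\sqrt{\left(21 - -30\right) - 22873}} + \frac{-123 + 71 \cdot 1 \left(-26\right)}{28913} = - \frac{33853}{\sqrt{\left(21 + 30\right) - 22873}} + \left(-123 - 1846\right) \frac{1}{28913} = - \frac{33853}{\sqrt{51 - 22873}} - \frac{1969}{28913} = - \frac{33853}{\sqrt{-22822}} - \frac{1969}{28913} = - \frac{33853}{i \sqrt{22822}} - \frac{1969}{28913} = - 33853 \left(- \frac{i \sqrt{22822}}{22822}\right) - \frac{1969}{28913} = \frac{33853 i \sqrt{22822}}{22822} - \frac{1969}{28913} = - \frac{1969}{28913} + \frac{33853 i \sqrt{22822}}{22822}$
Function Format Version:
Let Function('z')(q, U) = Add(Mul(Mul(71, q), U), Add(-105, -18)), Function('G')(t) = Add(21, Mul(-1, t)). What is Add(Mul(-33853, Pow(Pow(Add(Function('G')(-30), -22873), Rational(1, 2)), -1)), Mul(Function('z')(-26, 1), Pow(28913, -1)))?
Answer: Add(Rational(-1969, 28913), Mul(Rational(33853, 22822), I, Pow(22822, Rational(1, 2)))) ≈ Add(-0.068101, Mul(224.09, I))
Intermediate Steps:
Function('z')(q, U) = Add(-123, Mul(71, U, q)) (Function('z')(q, U) = Add(Mul(71, U, q), -123) = Add(-123, Mul(71, U, q)))
Add(Mul(-33853, Pow(Pow(Add(Function('G')(-30), -22873), Rational(1, 2)), -1)), Mul(Function('z')(-26, 1), Pow(28913, -1))) = Add(Mul(-33853, Pow(Pow(Add(Add(21, Mul(-1, -30)), -22873), Rational(1, 2)), -1)), Mul(Add(-123, Mul(71, 1, -26)), Pow(28913, -1))) = Add(Mul(-33853, Pow(Pow(Add(Add(21, 30), -22873), Rational(1, 2)), -1)), Mul(Add(-123, -1846), Rational(1, 28913))) = Add(Mul(-33853, Pow(Pow(Add(51, -22873), Rational(1, 2)), -1)), Mul(-1969, Rational(1, 28913))) = Add(Mul(-33853, Pow(Pow(-22822, Rational(1, 2)), -1)), Rational(-1969, 28913)) = Add(Mul(-33853, Pow(Mul(I, Pow(22822, Rational(1, 2))), -1)), Rational(-1969, 28913)) = Add(Mul(-33853, Mul(Rational(-1, 22822), I, Pow(22822, Rational(1, 2)))), Rational(-1969, 28913)) = Add(Mul(Rational(33853, 22822), I, Pow(22822, Rational(1, 2))), Rational(-1969, 28913)) = Add(Rational(-1969, 28913), Mul(Rational(33853, 22822), I, Pow(22822, Rational(1, 2))))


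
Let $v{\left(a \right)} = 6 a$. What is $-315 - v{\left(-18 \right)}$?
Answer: $-207$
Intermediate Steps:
$-315 - v{\left(-18 \right)} = -315 - 6 \left(-18\right) = -315 - -108 = -315 + 108 = -207$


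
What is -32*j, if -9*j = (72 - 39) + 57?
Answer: 320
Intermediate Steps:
j = -10 (j = -((72 - 39) + 57)/9 = -(33 + 57)/9 = -1/9*90 = -10)
-32*j = -32*(-10) = 320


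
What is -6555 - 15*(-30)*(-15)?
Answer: -13305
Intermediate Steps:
-6555 - 15*(-30)*(-15) = -6555 + 450*(-15) = -6555 - 6750 = -13305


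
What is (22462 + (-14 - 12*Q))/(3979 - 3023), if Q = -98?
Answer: 5906/239 ≈ 24.711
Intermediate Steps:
(22462 + (-14 - 12*Q))/(3979 - 3023) = (22462 + (-14 - 12*(-98)))/(3979 - 3023) = (22462 + (-14 + 1176))/956 = (22462 + 1162)*(1/956) = 23624*(1/956) = 5906/239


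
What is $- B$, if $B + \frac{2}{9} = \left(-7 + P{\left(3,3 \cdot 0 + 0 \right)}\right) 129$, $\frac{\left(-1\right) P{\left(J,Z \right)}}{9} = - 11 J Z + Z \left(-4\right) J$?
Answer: $\frac{8129}{9} \approx 903.22$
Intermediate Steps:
$P{\left(J,Z \right)} = 135 J Z$ ($P{\left(J,Z \right)} = - 9 \left(- 11 J Z + Z \left(-4\right) J\right) = - 9 \left(- 11 J Z + - 4 Z J\right) = - 9 \left(- 11 J Z - 4 J Z\right) = - 9 \left(- 15 J Z\right) = 135 J Z$)
$B = - \frac{8129}{9}$ ($B = - \frac{2}{9} + \left(-7 + 135 \cdot 3 \left(3 \cdot 0 + 0\right)\right) 129 = - \frac{2}{9} + \left(-7 + 135 \cdot 3 \left(0 + 0\right)\right) 129 = - \frac{2}{9} + \left(-7 + 135 \cdot 3 \cdot 0\right) 129 = - \frac{2}{9} + \left(-7 + 0\right) 129 = - \frac{2}{9} - 903 = - \frac{8129}{9} \approx -903.22$)
$- B = \left(-1\right) \left(- \frac{8129}{9}\right) = \frac{8129}{9}$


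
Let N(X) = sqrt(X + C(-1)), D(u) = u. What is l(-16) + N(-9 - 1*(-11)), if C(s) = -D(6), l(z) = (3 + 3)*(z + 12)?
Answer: -24 + 2*I ≈ -24.0 + 2.0*I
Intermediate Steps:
l(z) = 72 + 6*z (l(z) = 6*(12 + z) = 72 + 6*z)
C(s) = -6 (C(s) = -1*6 = -6)
N(X) = sqrt(-6 + X) (N(X) = sqrt(X - 6) = sqrt(-6 + X))
l(-16) + N(-9 - 1*(-11)) = (72 + 6*(-16)) + sqrt(-6 + (-9 - 1*(-11))) = (72 - 96) + sqrt(-6 + (-9 + 11)) = -24 + sqrt(-6 + 2) = -24 + sqrt(-4) = -24 + 2*I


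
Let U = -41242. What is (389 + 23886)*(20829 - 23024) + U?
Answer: -53324867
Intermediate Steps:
(389 + 23886)*(20829 - 23024) + U = (389 + 23886)*(20829 - 23024) - 41242 = 24275*(-2195) - 41242 = -53283625 - 41242 = -53324867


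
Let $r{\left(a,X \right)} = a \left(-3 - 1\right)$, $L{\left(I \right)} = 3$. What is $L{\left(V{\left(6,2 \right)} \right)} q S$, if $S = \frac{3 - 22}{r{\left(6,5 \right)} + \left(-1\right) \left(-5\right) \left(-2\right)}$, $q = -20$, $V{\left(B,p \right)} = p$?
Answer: $- \frac{570}{17} \approx -33.529$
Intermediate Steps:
$r{\left(a,X \right)} = - 4 a$ ($r{\left(a,X \right)} = a \left(-4\right) = - 4 a$)
$S = \frac{19}{34}$ ($S = \frac{3 - 22}{\left(-4\right) 6 + \left(-1\right) \left(-5\right) \left(-2\right)} = - \frac{19}{-24 + 5 \left(-2\right)} = - \frac{19}{-24 - 10} = - \frac{19}{-34} = \left(-19\right) \left(- \frac{1}{34}\right) = \frac{19}{34} \approx 0.55882$)
$L{\left(V{\left(6,2 \right)} \right)} q S = 3 \left(-20\right) \frac{19}{34} = \left(-60\right) \frac{19}{34} = - \frac{570}{17}$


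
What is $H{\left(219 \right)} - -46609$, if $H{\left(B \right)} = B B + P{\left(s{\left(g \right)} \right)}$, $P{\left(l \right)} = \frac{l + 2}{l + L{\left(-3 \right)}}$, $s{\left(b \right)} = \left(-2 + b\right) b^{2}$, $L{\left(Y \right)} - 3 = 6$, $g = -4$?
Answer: $\frac{8227684}{87} \approx 94571.0$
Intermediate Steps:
$L{\left(Y \right)} = 9$ ($L{\left(Y \right)} = 3 + 6 = 9$)
$s{\left(b \right)} = b^{2} \left(-2 + b\right)$
$P{\left(l \right)} = \frac{2 + l}{9 + l}$ ($P{\left(l \right)} = \frac{l + 2}{l + 9} = \frac{2 + l}{9 + l}$)
$H{\left(B \right)} = \frac{94}{87} + B^{2}$ ($H{\left(B \right)} = B B + \frac{2 + \left(-4\right)^{2} \left(-2 - 4\right)}{9 + \left(-4\right)^{2} \left(-2 - 4\right)} = B^{2} + \frac{2 + 16 \left(-6\right)}{9 + 16 \left(-6\right)} = B^{2} + \frac{2 - 96}{9 - 96} = B^{2} + \frac{1}{-87} \left(-94\right) = B^{2} - - \frac{94}{87} = B^{2} + \frac{94}{87} = \frac{94}{87} + B^{2}$)
$H{\left(219 \right)} - -46609 = \left(\frac{94}{87} + 219^{2}\right) - -46609 = \left(\frac{94}{87} + 47961\right) + 46609 = \frac{4172701}{87} + 46609 = \frac{8227684}{87}$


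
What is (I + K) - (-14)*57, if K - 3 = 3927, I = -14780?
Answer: -10052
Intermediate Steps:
K = 3930 (K = 3 + 3927 = 3930)
(I + K) - (-14)*57 = (-14780 + 3930) - (-14)*57 = -10850 - 14*(-57) = -10850 + 798 = -10052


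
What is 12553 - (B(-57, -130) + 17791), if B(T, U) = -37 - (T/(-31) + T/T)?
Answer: -161143/31 ≈ -5198.2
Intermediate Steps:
B(T, U) = -38 + T/31 (B(T, U) = -37 - (T*(-1/31) + 1) = -37 - (-T/31 + 1) = -37 - (1 - T/31) = -37 + (-1 + T/31) = -38 + T/31)
12553 - (B(-57, -130) + 17791) = 12553 - ((-38 + (1/31)*(-57)) + 17791) = 12553 - ((-38 - 57/31) + 17791) = 12553 - (-1235/31 + 17791) = 12553 - 1*550286/31 = 12553 - 550286/31 = -161143/31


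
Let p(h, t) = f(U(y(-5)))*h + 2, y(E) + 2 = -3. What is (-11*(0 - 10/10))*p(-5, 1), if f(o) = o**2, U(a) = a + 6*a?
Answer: -67353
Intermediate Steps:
y(E) = -5 (y(E) = -2 - 3 = -5)
U(a) = 7*a
p(h, t) = 2 + 1225*h (p(h, t) = (7*(-5))**2*h + 2 = (-35)**2*h + 2 = 1225*h + 2 = 2 + 1225*h)
(-11*(0 - 10/10))*p(-5, 1) = (-11*(0 - 10/10))*(2 + 1225*(-5)) = (-11*(0 - 10*1/10))*(2 - 6125) = -11*(0 - 1)*(-6123) = -11*(-1)*(-6123) = 11*(-6123) = -67353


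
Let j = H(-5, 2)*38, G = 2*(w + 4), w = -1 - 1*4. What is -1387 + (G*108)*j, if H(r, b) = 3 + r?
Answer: 15029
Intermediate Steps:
w = -5 (w = -1 - 4 = -5)
G = -2 (G = 2*(-5 + 4) = 2*(-1) = -2)
j = -76 (j = (3 - 5)*38 = -2*38 = -76)
-1387 + (G*108)*j = -1387 - 2*108*(-76) = -1387 - 216*(-76) = -1387 + 16416 = 15029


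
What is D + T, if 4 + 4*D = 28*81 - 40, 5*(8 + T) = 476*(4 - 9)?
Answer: 72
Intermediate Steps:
T = -484 (T = -8 + (476*(4 - 9))/5 = -8 + (476*(-5))/5 = -8 + (⅕)*(-2380) = -8 - 476 = -484)
D = 556 (D = -1 + (28*81 - 40)/4 = -1 + (2268 - 40)/4 = -1 + (¼)*2228 = -1 + 557 = 556)
D + T = 556 - 484 = 72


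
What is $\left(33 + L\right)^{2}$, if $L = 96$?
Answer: $16641$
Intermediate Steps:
$\left(33 + L\right)^{2} = \left(33 + 96\right)^{2} = 129^{2} = 16641$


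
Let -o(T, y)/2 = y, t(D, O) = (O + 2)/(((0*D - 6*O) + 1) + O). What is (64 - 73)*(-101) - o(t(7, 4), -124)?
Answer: 661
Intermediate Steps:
t(D, O) = (2 + O)/(1 - 5*O) (t(D, O) = (2 + O)/(((0 - 6*O) + 1) + O) = (2 + O)/((-6*O + 1) + O) = (2 + O)/((1 - 6*O) + O) = (2 + O)/(1 - 5*O))
o(T, y) = -2*y
(64 - 73)*(-101) - o(t(7, 4), -124) = (64 - 73)*(-101) - (-2)*(-124) = -9*(-101) - 1*248 = 909 - 248 = 661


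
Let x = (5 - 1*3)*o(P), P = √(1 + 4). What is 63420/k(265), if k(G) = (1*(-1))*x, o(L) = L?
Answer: -6342*√5 ≈ -14181.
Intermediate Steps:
P = √5 ≈ 2.2361
x = 2*√5 (x = (5 - 1*3)*√5 = (5 - 3)*√5 = 2*√5 ≈ 4.4721)
k(G) = -2*√5 (k(G) = (1*(-1))*(2*√5) = -2*√5)
63420/k(265) = 63420/((-2*√5)) = 63420*(-√5/10) = -6342*√5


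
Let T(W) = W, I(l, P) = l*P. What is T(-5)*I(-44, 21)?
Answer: 4620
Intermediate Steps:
I(l, P) = P*l
T(-5)*I(-44, 21) = -105*(-44) = -5*(-924) = 4620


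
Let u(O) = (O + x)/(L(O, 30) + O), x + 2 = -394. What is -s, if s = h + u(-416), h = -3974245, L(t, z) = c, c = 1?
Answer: 1649310863/415 ≈ 3.9742e+6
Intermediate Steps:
x = -396 (x = -2 - 394 = -396)
L(t, z) = 1
u(O) = (-396 + O)/(1 + O) (u(O) = (O - 396)/(1 + O) = (-396 + O)/(1 + O))
s = -1649310863/415 (s = -3974245 + (-396 - 416)/(1 - 416) = -3974245 - 812/(-415) = -3974245 - 1/415*(-812) = -3974245 + 812/415 = -1649310863/415 ≈ -3.9742e+6)
-s = -1*(-1649310863/415) = 1649310863/415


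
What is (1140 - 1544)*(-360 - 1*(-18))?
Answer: 138168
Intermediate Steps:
(1140 - 1544)*(-360 - 1*(-18)) = -404*(-360 + 18) = -404*(-342) = 138168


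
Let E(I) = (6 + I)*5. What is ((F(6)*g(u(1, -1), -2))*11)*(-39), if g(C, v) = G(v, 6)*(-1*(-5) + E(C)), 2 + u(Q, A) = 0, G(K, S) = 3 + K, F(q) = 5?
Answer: -53625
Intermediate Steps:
E(I) = 30 + 5*I
u(Q, A) = -2 (u(Q, A) = -2 + 0 = -2)
g(C, v) = (3 + v)*(35 + 5*C) (g(C, v) = (3 + v)*(-1*(-5) + (30 + 5*C)) = (3 + v)*(5 + (30 + 5*C)) = (3 + v)*(35 + 5*C))
((F(6)*g(u(1, -1), -2))*11)*(-39) = ((5*(5*(3 - 2)*(7 - 2)))*11)*(-39) = ((5*(5*1*5))*11)*(-39) = ((5*25)*11)*(-39) = (125*11)*(-39) = 1375*(-39) = -53625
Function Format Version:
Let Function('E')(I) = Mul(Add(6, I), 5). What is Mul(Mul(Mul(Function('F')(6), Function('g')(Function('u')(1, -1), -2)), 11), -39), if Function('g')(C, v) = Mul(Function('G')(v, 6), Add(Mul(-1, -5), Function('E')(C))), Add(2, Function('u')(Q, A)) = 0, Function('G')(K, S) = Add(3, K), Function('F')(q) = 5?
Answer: -53625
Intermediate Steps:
Function('E')(I) = Add(30, Mul(5, I))
Function('u')(Q, A) = -2 (Function('u')(Q, A) = Add(-2, 0) = -2)
Function('g')(C, v) = Mul(Add(3, v), Add(35, Mul(5, C))) (Function('g')(C, v) = Mul(Add(3, v), Add(Mul(-1, -5), Add(30, Mul(5, C)))) = Mul(Add(3, v), Add(5, Add(30, Mul(5, C)))) = Mul(Add(3, v), Add(35, Mul(5, C))))
Mul(Mul(Mul(Function('F')(6), Function('g')(Function('u')(1, -1), -2)), 11), -39) = Mul(Mul(Mul(5, Mul(5, Add(3, -2), Add(7, -2))), 11), -39) = Mul(Mul(Mul(5, Mul(5, 1, 5)), 11), -39) = Mul(Mul(Mul(5, 25), 11), -39) = Mul(Mul(125, 11), -39) = Mul(1375, -39) = -53625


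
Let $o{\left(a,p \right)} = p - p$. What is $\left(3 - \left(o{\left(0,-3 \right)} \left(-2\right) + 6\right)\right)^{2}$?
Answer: $9$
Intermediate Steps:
$o{\left(a,p \right)} = 0$
$\left(3 - \left(o{\left(0,-3 \right)} \left(-2\right) + 6\right)\right)^{2} = \left(3 - \left(0 \left(-2\right) + 6\right)\right)^{2} = \left(3 - \left(0 + 6\right)\right)^{2} = \left(3 - 6\right)^{2} = \left(-3\right)^{2} = 9$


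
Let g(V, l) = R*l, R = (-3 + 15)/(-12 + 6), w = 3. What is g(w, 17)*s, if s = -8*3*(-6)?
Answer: -4896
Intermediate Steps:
R = -2 (R = 12/(-6) = 12*(-⅙) = -2)
g(V, l) = -2*l
s = 144 (s = -24*(-6) = 144)
g(w, 17)*s = -2*17*144 = -34*144 = -4896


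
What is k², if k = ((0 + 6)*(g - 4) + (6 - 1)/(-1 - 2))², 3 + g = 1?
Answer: 163047361/81 ≈ 2.0129e+6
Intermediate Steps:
g = -2 (g = -3 + 1 = -2)
k = 12769/9 (k = ((0 + 6)*(-2 - 4) + (6 - 1)/(-1 - 2))² = (6*(-6) + 5/(-3))² = (-36 + 5*(-⅓))² = (-36 - 5/3)² = (-113/3)² = 12769/9 ≈ 1418.8)
k² = (12769/9)² = 163047361/81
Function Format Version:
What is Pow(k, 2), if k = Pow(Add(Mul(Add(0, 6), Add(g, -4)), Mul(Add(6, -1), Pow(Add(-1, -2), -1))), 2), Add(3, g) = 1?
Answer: Rational(163047361, 81) ≈ 2.0129e+6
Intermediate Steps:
g = -2 (g = Add(-3, 1) = -2)
k = Rational(12769, 9) (k = Pow(Add(Mul(Add(0, 6), Add(-2, -4)), Mul(Add(6, -1), Pow(Add(-1, -2), -1))), 2) = Pow(Add(Mul(6, -6), Mul(5, Pow(-3, -1))), 2) = Pow(Add(-36, Mul(5, Rational(-1, 3))), 2) = Pow(Add(-36, Rational(-5, 3)), 2) = Pow(Rational(-113, 3), 2) = Rational(12769, 9) ≈ 1418.8)
Pow(k, 2) = Pow(Rational(12769, 9), 2) = Rational(163047361, 81)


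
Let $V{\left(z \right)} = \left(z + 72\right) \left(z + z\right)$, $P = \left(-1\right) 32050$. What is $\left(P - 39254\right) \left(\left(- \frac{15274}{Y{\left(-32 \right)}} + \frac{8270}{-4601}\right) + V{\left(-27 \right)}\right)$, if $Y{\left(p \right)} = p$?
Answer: $\frac{1282414588419}{9202} \approx 1.3936 \cdot 10^{8}$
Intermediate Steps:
$P = -32050$
$V{\left(z \right)} = 2 z \left(72 + z\right)$ ($V{\left(z \right)} = \left(72 + z\right) 2 z = 2 z \left(72 + z\right)$)
$\left(P - 39254\right) \left(\left(- \frac{15274}{Y{\left(-32 \right)}} + \frac{8270}{-4601}\right) + V{\left(-27 \right)}\right) = \left(-32050 - 39254\right) \left(\left(- \frac{15274}{-32} + \frac{8270}{-4601}\right) + 2 \left(-27\right) \left(72 - 27\right)\right) = - 71304 \left(\left(\left(-15274\right) \left(- \frac{1}{32}\right) + 8270 \left(- \frac{1}{4601}\right)\right) + 2 \left(-27\right) 45\right) = - 71304 \left(\left(\frac{7637}{16} - \frac{8270}{4601}\right) - 2430\right) = - 71304 \left(\frac{35005517}{73616} - 2430\right) = \left(-71304\right) \left(- \frac{143881363}{73616}\right) = \frac{1282414588419}{9202}$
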